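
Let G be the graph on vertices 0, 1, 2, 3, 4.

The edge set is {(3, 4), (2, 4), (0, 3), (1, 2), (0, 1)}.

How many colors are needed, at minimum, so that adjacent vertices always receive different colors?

The cycle 3-0-1-2-4-3 has odd length 5, so it cannot be 2-colored; at least 3 colors are needed.
A valid assignment using 3 colors: 0=b, 1=a, 2=b, 3=c, 4=a. Each edge has distinct colors on its endpoints.

3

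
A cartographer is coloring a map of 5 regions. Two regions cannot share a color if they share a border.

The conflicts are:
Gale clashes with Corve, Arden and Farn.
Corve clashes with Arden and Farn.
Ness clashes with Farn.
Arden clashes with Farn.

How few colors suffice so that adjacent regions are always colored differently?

4

Gale, Corve, Arden, Farn are mutually in conflict, so at least 4 colors are needed.
4 colors suffice: color 1 → {Farn}; color 2 → {Corve, Ness}; color 3 → {Gale}; color 4 → {Arden}. Each listed conflict is separated.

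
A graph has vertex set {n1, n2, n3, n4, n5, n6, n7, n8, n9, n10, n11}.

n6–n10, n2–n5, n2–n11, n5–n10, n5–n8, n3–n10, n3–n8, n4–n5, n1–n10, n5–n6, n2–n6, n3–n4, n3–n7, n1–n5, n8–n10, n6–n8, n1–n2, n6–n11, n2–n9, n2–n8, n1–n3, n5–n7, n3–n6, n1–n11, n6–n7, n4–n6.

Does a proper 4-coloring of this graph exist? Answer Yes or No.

Yes

The chromatic number is 4. n5, n6, n8, n10 form a clique, so at least 4 colors are needed.
A valid assignment using 4 colors: n1=R, n2=G, n3=B, n4=G, n5=B, n6=R, n7=G, n8=Y, n9=R, n10=G, n11=B.
That is already a proper 4-coloring.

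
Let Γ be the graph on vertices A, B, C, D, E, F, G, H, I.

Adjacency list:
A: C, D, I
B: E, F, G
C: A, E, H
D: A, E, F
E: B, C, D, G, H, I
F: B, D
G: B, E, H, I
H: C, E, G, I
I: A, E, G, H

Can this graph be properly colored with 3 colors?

E, G, H, I form a clique, so at least 4 colors are needed.
So 3 colors are not enough.

No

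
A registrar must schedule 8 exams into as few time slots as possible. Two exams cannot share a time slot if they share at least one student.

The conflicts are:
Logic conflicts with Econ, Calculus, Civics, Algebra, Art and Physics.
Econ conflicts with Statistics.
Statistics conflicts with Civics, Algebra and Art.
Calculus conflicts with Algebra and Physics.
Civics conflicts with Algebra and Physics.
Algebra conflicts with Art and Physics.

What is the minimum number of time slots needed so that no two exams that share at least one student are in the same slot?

Logic, Civics, Algebra, Physics pairwise conflict, so at least 4 time slots are needed.
4 time slots suffice: time slot 1 → {Econ, Algebra}; time slot 2 → {Logic, Statistics}; time slot 3 → {Calculus, Civics, Art}; time slot 4 → {Physics}. No two conflicting exams share a time slot.

4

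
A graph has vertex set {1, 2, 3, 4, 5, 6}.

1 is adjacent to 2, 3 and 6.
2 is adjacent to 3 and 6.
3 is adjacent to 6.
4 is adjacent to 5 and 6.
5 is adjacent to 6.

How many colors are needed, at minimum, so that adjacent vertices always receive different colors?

4

1, 2, 3, 6 are pairwise adjacent (a clique of size 4), so at least 4 colors are needed.
One proper 4-coloring: 1=c, 2=d, 3=b, 4=b, 5=c, 6=a. Every edge joins two different colors.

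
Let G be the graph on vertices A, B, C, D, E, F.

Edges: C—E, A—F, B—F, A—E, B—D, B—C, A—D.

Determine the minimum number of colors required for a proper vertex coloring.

The cycle E-A-D-B-C-E has odd length 5, so it cannot be 2-colored; at least 3 colors are needed.
3 colors suffice: color 1 → {A, B}; color 2 → {C, D, F}; color 3 → {E}. Every edge joins two different colors.

3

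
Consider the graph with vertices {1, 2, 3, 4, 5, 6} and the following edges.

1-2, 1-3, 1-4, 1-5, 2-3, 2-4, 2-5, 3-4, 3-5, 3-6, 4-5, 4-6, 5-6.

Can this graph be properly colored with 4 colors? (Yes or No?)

1, 2, 3, 4, 5 form a clique, so at least 5 colors are needed.
So 4 colors are not enough.

No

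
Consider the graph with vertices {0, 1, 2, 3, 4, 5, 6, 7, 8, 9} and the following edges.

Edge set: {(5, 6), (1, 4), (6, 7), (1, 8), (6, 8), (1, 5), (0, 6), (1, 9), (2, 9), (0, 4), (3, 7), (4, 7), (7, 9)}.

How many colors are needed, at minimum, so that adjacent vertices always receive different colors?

3

The cycle 8-1-9-7-6-8 has odd length 5, so it cannot be 2-colored; at least 3 colors are needed.
3 colors suffice: 0=blue, 1=red, 2=red, 3=red, 4=green, 5=blue, 6=red, 7=blue, 8=blue, 9=green. Each edge has distinct colors on its endpoints.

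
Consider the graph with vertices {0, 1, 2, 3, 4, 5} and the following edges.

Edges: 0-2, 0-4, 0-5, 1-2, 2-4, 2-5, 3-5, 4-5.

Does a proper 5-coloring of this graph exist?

The chromatic number is 4. 0, 2, 4, 5 form a clique, so at least 4 colors are needed.
4 colors suffice: color a → {2, 3}; color b → {1, 5}; color c → {4}; color d → {0}.
Since 5 ≥ 4, a proper 5-coloring certainly exists.

Yes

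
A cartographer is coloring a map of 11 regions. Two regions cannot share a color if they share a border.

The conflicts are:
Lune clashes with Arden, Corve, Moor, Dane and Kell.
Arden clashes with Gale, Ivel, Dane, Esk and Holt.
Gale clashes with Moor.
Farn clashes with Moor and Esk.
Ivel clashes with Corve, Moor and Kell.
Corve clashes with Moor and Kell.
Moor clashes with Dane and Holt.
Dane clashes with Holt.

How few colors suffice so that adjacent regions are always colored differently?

Lune, Arden, Dane pairwise conflict, so at least 3 colors are needed.
One proper 3-coloring: Lune=2, Arden=1, Gale=2, Farn=2, Ivel=2, Corve=3, Moor=1, Dane=3, Esk=3, Kell=1, Holt=2. Each listed conflict is separated.

3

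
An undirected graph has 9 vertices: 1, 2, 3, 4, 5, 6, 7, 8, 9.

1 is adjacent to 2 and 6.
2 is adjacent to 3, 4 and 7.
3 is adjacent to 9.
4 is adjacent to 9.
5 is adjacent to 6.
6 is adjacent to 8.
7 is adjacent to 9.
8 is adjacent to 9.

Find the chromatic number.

2 and 4 are adjacent, so at least 2 colors are needed.
2 colors suffice: color a → {2, 6, 9}; color b → {1, 3, 4, 5, 7, 8}. Each edge has distinct colors on its endpoints.

2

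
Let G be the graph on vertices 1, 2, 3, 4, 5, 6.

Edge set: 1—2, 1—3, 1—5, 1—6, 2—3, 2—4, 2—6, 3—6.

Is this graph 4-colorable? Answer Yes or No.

Yes

The chromatic number is 4. 1, 2, 3, 6 are mutually adjacent (a clique of size 4), so at least 4 colors are needed.
4 colors suffice: color red → {1, 4}; color blue → {2, 5}; color green → {6}; color yellow → {3}.
That is already a proper 4-coloring.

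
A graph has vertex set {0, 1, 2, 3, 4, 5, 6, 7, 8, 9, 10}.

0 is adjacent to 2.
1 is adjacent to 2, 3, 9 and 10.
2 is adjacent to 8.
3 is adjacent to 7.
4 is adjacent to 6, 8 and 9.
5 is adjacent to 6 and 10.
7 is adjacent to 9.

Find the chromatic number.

3

The cycle 8-2-1-9-4-8 has odd length 5, so it cannot be 2-colored; at least 3 colors are needed.
3 colors suffice: color a → {0, 1, 4, 5, 7}; color b → {2, 3, 6, 9, 10}; color c → {8}. No two adjacent vertices share a color.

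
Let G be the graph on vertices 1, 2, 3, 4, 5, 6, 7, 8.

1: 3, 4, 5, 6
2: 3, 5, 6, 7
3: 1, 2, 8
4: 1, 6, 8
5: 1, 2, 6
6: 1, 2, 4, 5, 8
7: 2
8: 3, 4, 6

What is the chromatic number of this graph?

3

4, 6, 8 are pairwise adjacent, so at least 3 colors are needed.
3 colors suffice: color red → {3, 6, 7}; color blue → {1, 2, 8}; color green → {4, 5}. Every edge joins two different colors.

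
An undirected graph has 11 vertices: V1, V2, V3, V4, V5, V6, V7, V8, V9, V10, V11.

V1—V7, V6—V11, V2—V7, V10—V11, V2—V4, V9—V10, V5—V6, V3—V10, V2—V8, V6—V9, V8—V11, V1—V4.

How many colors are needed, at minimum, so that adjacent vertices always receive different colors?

2

V6 and V9 are adjacent, so at least 2 colors are needed.
A valid assignment using 2 colors: V1=2, V2=2, V3=2, V4=1, V5=2, V6=1, V7=1, V8=1, V9=2, V10=1, V11=2. No two adjacent vertices share a color.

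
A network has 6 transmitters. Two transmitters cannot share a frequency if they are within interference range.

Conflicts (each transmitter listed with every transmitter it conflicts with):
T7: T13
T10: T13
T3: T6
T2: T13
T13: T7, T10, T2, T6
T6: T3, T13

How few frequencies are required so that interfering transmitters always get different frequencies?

T7 and T13 conflict, so at least 2 frequencies are needed.
2 frequencies suffice: T7=2, T10=2, T3=1, T2=2, T13=1, T6=2. Every pair that conflicts lands in different frequencies.

2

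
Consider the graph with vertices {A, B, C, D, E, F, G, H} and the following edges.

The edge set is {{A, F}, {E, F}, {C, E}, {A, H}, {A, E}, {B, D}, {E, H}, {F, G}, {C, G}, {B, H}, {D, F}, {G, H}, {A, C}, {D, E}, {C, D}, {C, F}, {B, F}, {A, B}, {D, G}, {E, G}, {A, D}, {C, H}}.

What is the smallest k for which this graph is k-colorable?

A, C, D, E, F are pairwise adjacent (a clique of size 5), so at least 5 colors are needed.
One proper 5-coloring: A=green, B=blue, C=blue, D=red, E=yellow, F=purple, G=green, H=red. Every edge joins two different colors.

5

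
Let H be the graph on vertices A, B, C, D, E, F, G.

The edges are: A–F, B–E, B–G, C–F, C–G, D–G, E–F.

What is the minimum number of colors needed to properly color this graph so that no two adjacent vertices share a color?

The cycle G-C-F-E-B-G has odd length 5, so it cannot be 2-colored; at least 3 colors are needed.
3 colors suffice: color 1 → {F, G}; color 2 → {A, C, D, E}; color 3 → {B}. Each edge has distinct colors on its endpoints.

3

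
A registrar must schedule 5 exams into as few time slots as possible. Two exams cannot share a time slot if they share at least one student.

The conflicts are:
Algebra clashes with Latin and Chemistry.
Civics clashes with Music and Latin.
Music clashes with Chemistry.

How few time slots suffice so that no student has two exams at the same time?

3

The cycle Algebra-Chemistry-Music-Civics-Latin-Algebra has odd length 5, so it cannot be 2-colored; at least 3 time slots are needed.
3 time slots suffice: time slot 1 → {Music, Latin}; time slot 2 → {Civics, Chemistry}; time slot 3 → {Algebra}. No two conflicting exams share a time slot.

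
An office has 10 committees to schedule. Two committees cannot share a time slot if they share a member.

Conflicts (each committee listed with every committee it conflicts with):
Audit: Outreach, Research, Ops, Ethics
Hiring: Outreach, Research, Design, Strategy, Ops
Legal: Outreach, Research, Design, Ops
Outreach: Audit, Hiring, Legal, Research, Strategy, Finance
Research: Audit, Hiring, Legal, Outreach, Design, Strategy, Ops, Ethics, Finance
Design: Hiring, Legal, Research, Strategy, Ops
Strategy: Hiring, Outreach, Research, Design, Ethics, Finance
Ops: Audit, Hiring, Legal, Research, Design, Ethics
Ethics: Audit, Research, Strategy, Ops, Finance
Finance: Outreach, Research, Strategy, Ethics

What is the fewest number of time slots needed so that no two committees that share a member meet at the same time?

4

Hiring, Research, Design, Strategy pairwise conflict, so at least 4 time slots are needed.
A valid assignment using 4 time slots: Audit=4, Hiring=4, Legal=4, Outreach=3, Research=1, Design=3, Strategy=2, Ops=2, Ethics=3, Finance=4. Every pair that conflicts lands in different time slots.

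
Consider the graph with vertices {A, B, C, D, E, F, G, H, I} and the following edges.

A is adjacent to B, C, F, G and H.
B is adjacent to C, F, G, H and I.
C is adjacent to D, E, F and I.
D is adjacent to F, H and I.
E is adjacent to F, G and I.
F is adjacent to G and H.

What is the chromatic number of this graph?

4

A, B, C, F are pairwise adjacent (a clique of size 4), so at least 4 colors are needed.
4 colors suffice: color red → {F, I}; color blue → {C, G, H}; color green → {B, D, E}; color yellow → {A}. Every edge joins two different colors.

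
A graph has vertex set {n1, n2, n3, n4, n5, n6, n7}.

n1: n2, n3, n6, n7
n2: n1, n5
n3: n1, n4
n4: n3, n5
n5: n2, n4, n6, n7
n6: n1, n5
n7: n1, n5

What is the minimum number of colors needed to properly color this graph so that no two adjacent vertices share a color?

3

The cycle n5-n4-n3-n1-n7-n5 has odd length 5, so it cannot be 2-colored; at least 3 colors are needed.
3 colors suffice: color 1 → {n1, n5}; color 2 → {n2, n3, n6, n7}; color 3 → {n4}. Each edge has distinct colors on its endpoints.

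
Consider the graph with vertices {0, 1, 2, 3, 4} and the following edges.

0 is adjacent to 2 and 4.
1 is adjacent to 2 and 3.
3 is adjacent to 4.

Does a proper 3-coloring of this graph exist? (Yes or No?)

The chromatic number is 3. The cycle 4-0-2-1-3-4 has odd length 5, so it cannot be 2-colored; at least 3 colors are needed.
3 colors suffice: color a → {2, 3}; color b → {0, 1}; color c → {4}.
That is already a proper 3-coloring.

Yes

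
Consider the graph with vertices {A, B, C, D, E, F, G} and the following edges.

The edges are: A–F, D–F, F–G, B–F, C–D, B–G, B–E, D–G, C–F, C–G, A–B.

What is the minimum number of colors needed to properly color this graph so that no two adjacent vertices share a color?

C, D, F, G form a clique, so at least 4 colors are needed.
4 colors suffice: color red → {E, F}; color blue → {A, G}; color green → {B, D}; color yellow → {C}. Each edge has distinct colors on its endpoints.

4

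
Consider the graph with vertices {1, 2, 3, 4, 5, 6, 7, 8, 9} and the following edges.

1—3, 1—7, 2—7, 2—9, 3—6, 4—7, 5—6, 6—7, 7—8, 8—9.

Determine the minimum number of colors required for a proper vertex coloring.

2

2 and 9 are adjacent, so at least 2 colors are needed.
2 colors suffice: color red → {3, 5, 7, 9}; color blue → {1, 2, 4, 6, 8}. No two adjacent vertices share a color.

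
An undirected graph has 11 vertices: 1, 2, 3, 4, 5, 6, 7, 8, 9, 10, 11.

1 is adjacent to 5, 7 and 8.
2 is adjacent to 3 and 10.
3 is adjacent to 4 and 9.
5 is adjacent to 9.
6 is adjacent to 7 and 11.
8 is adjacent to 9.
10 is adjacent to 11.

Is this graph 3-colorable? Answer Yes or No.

The chromatic number is 3. The cycle 6-11-10-2-3-9-5-1-7-6 has odd length 9, so it cannot be 2-colored; at least 3 colors are needed.
3 colors suffice: 1=a, 2=b, 3=a, 4=b, 5=c, 6=a, 7=b, 8=c, 9=b, 10=a, 11=b.
That is already a proper 3-coloring.

Yes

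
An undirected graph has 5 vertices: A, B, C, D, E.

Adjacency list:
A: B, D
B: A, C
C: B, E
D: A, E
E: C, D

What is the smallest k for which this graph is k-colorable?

3

The cycle C-E-D-A-B-C has odd length 5, so it cannot be 2-colored; at least 3 colors are needed.
One proper 3-coloring: A=blue, B=red, C=green, D=red, E=blue. No two adjacent vertices share a color.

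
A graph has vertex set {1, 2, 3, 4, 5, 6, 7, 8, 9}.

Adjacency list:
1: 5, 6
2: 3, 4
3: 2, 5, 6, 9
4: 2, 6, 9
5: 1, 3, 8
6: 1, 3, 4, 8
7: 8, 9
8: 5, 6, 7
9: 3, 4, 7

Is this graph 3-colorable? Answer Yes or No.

The chromatic number is 3. The cycle 9-7-8-6-4-9 has odd length 5, so it cannot be 2-colored; at least 3 colors are needed.
3 colors suffice: color a → {2, 5, 6, 9}; color b → {1, 3, 4, 8}; color c → {7}.
That is already a proper 3-coloring.

Yes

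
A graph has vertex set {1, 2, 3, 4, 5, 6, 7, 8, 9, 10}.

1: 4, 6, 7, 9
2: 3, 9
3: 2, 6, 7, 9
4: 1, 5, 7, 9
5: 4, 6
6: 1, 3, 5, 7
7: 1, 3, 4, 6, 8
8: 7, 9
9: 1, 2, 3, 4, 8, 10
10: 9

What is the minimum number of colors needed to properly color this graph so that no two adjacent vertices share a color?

3

1, 4, 7 are pairwise adjacent, so at least 3 colors are needed.
One proper 3-coloring: 1=green, 2=blue, 3=green, 4=blue, 5=red, 6=blue, 7=red, 8=blue, 9=red, 10=blue. Each edge has distinct colors on its endpoints.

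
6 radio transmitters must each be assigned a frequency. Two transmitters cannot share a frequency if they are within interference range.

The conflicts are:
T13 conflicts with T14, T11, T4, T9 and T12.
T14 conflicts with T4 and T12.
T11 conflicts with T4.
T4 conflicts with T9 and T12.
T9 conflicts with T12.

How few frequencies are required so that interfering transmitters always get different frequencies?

T13, T14, T4, T12 are mutually in conflict, so at least 4 frequencies are needed.
4 frequencies suffice: frequency 1 → {T4}; frequency 2 → {T13}; frequency 3 → {T11, T12}; frequency 4 → {T14, T9}. Each listed conflict is separated.

4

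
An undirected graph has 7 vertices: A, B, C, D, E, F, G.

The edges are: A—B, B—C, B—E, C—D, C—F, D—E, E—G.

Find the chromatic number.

2

C and D are adjacent, so at least 2 colors are needed.
2 colors suffice: A=red, B=blue, C=red, D=blue, E=red, F=blue, G=blue. Each edge has distinct colors on its endpoints.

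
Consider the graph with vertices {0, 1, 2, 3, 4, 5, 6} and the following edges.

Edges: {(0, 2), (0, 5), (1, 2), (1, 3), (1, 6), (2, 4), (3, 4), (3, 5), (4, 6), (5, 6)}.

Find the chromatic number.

3

The cycle 0-5-6-1-2-0 has odd length 5, so it cannot be 2-colored; at least 3 colors are needed.
A valid assignment using 3 colors: 0=green, 1=blue, 2=red, 3=red, 4=blue, 5=blue, 6=red. Every edge joins two different colors.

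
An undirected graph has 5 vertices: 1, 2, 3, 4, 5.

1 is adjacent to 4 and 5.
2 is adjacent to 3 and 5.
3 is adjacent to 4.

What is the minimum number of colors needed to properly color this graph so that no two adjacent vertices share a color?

The cycle 4-3-2-5-1-4 has odd length 5, so it cannot be 2-colored; at least 3 colors are needed.
3 colors suffice: color red → {2, 4}; color blue → {3, 5}; color green → {1}. No two adjacent vertices share a color.

3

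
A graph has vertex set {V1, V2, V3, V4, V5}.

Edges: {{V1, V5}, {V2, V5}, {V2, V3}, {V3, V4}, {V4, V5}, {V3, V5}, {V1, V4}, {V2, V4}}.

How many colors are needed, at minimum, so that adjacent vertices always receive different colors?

V2, V3, V4, V5 form a clique, so at least 4 colors are needed.
4 colors suffice: V1=G, V2=Y, V3=G, V4=B, V5=R. No two adjacent vertices share a color.

4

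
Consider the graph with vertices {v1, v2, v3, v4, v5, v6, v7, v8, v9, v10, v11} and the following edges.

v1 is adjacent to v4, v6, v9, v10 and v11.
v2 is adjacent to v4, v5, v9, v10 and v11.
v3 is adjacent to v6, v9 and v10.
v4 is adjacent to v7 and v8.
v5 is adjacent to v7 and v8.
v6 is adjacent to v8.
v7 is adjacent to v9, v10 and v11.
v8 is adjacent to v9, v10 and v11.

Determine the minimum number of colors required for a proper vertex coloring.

2

v2 and v4 are adjacent, so at least 2 colors are needed.
One proper 2-coloring: v1=1, v2=1, v3=1, v4=2, v5=2, v6=2, v7=1, v8=1, v9=2, v10=2, v11=2. No two adjacent vertices share a color.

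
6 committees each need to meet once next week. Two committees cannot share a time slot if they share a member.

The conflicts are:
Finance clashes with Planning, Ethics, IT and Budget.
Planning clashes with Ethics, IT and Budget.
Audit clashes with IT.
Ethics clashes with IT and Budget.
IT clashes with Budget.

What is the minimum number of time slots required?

Finance, Planning, Ethics, IT, Budget all conflict with each other, so at least 5 time slots are needed.
A valid assignment using 5 time slots: Finance=2, Planning=4, Audit=2, Ethics=5, IT=1, Budget=3. Each listed conflict is separated.

5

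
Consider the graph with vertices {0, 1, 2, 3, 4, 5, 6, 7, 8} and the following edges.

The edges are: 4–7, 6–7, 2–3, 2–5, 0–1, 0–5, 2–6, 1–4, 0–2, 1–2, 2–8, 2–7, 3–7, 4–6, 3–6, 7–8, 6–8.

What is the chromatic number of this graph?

4

2, 6, 7, 8 are pairwise adjacent (a clique of size 4), so at least 4 colors are needed.
4 colors suffice: color a → {2, 4}; color b → {1, 5, 7}; color c → {0, 6}; color d → {3, 8}. No two adjacent vertices share a color.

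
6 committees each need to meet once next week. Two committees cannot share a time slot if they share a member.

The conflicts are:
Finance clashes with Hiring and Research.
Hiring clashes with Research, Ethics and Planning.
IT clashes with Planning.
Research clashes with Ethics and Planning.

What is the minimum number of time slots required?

Hiring, Research, Planning all conflict with each other, so at least 3 time slots are needed.
A valid assignment using 3 time slots: Finance=3, Hiring=1, IT=1, Research=2, Ethics=3, Planning=3. Each listed conflict is separated.

3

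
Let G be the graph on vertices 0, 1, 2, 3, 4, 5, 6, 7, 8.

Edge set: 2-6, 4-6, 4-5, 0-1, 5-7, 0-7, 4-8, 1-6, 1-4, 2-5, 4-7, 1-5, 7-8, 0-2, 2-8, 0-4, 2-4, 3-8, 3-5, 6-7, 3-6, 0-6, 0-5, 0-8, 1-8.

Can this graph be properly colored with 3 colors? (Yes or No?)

0, 2, 4, 8 form a clique, so at least 4 colors are needed.
So 3 colors are not enough.

No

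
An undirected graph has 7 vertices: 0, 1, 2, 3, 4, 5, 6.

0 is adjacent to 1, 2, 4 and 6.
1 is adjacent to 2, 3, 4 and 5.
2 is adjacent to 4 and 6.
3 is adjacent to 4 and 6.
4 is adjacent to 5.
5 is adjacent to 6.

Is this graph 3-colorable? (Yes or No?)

0, 1, 2, 4 are pairwise adjacent (a clique of size 4), so at least 4 colors are needed.
So 3 colors are not enough.

No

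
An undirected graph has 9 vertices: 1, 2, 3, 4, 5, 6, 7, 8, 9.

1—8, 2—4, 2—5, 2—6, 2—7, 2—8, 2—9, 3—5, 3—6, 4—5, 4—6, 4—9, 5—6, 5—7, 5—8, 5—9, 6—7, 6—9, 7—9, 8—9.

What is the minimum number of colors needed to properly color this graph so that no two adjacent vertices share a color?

2, 4, 5, 6, 9 form a clique, so at least 5 colors are needed.
A valid assignment using 5 colors: 1=a, 2=b, 3=b, 4=e, 5=a, 6=d, 7=e, 8=d, 9=c. Each edge has distinct colors on its endpoints.

5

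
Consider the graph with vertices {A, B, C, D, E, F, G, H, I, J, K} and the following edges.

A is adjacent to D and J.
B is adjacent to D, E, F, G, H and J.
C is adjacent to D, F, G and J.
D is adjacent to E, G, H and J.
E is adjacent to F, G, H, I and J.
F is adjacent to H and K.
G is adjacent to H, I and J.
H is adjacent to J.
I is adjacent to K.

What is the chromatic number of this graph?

B, D, E, G, H, J are pairwise adjacent (a clique of size 6), so at least 6 colors are needed.
6 colors suffice: color 1 → {A, F, G}; color 2 → {I, J}; color 3 → {D, K}; color 4 → {C, E}; color 5 → {H}; color 6 → {B}. Every edge joins two different colors.

6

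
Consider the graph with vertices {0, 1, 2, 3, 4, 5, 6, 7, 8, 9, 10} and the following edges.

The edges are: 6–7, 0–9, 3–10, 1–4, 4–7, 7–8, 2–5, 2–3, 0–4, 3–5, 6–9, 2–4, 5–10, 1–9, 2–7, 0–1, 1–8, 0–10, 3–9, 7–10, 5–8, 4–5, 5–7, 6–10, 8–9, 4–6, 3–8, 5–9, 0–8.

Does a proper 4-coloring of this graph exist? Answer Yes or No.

The chromatic number is 4. 0, 1, 8, 9 are pairwise adjacent (a clique of size 4), so at least 4 colors are needed.
4 colors suffice: color a → {0, 5, 6}; color b → {4, 9, 10}; color c → {2, 8}; color d → {1, 3, 7}.
That is already a proper 4-coloring.

Yes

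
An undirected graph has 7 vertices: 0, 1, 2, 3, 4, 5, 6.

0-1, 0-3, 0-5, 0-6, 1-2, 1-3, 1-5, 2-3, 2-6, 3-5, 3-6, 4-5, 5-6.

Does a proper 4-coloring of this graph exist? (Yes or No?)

The chromatic number is 4. 0, 3, 5, 6 are mutually adjacent (a clique of size 4), so at least 4 colors are needed.
4 colors suffice: color a → {2, 5}; color b → {3, 4}; color c → {1, 6}; color d → {0}.
That is already a proper 4-coloring.

Yes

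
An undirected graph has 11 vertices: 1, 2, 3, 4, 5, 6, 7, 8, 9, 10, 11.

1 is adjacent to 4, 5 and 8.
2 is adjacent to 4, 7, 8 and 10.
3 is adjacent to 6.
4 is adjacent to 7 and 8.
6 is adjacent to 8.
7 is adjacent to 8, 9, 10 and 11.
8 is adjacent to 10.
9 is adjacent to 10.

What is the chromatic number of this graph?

2, 7, 8, 10 form a clique, so at least 4 colors are needed.
A valid assignment using 4 colors: 1=blue, 2=yellow, 3=red, 4=green, 5=red, 6=blue, 7=blue, 8=red, 9=red, 10=green, 11=red. Every edge joins two different colors.

4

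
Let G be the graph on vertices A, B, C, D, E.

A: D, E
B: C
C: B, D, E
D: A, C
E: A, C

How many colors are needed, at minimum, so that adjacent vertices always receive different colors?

A and E are adjacent, so at least 2 colors are needed.
2 colors suffice: A=red, B=blue, C=red, D=blue, E=blue. Each edge has distinct colors on its endpoints.

2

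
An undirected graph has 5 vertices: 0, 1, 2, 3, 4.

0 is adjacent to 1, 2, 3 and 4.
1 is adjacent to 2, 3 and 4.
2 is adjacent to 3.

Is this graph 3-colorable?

No

0, 1, 2, 3 form a clique, so at least 4 colors are needed.
So 3 colors are not enough.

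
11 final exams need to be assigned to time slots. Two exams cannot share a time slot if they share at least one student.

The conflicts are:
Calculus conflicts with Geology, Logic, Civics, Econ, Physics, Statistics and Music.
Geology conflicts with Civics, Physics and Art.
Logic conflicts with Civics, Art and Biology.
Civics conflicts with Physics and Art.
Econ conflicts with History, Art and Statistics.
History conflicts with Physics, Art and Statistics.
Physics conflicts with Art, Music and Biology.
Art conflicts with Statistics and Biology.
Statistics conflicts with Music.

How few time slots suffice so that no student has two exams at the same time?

4

Calculus, Geology, Civics, Physics are mutually in conflict, so at least 4 time slots are needed.
4 time slots suffice: time slot 1 → {Calculus, Art}; time slot 2 → {Logic, Physics, Statistics}; time slot 3 → {Civics, History, Music, Biology}; time slot 4 → {Geology, Econ}. No two conflicting exams share a time slot.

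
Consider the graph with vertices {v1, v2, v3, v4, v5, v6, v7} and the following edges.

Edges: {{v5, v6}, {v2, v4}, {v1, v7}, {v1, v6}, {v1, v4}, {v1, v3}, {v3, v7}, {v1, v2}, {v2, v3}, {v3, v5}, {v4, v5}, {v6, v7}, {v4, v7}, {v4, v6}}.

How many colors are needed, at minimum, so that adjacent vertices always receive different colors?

4

v1, v4, v6, v7 are pairwise adjacent (a clique of size 4), so at least 4 colors are needed.
4 colors suffice: color 1 → {v1, v5}; color 2 → {v3, v4}; color 3 → {v2, v6}; color 4 → {v7}. No two adjacent vertices share a color.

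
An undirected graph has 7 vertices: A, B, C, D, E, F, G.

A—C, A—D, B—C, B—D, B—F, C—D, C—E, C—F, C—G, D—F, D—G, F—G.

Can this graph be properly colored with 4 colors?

The chromatic number is 4. B, C, D, F are mutually adjacent (a clique of size 4), so at least 4 colors are needed.
4 colors suffice: color 1 → {C}; color 2 → {D, E}; color 3 → {A, F}; color 4 → {B, G}.
That is already a proper 4-coloring.

Yes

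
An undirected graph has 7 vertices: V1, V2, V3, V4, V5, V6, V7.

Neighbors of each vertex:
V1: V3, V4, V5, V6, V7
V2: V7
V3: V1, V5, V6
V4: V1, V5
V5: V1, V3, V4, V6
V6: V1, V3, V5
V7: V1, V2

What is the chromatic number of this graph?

4

V1, V3, V5, V6 are mutually adjacent (a clique of size 4), so at least 4 colors are needed.
One proper 4-coloring: V1=red, V2=red, V3=yellow, V4=green, V5=blue, V6=green, V7=blue. Each edge has distinct colors on its endpoints.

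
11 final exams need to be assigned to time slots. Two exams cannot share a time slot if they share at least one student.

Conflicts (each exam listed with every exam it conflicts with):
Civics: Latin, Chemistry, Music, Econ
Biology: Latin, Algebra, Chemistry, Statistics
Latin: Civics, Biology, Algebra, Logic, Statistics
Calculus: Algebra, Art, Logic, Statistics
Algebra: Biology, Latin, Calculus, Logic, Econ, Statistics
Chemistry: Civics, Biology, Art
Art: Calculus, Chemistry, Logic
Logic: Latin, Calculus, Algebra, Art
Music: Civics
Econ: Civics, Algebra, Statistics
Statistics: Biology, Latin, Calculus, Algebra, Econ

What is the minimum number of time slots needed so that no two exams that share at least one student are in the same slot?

4

Biology, Latin, Algebra, Statistics pairwise conflict, so at least 4 time slots are needed.
4 time slots suffice: time slot 1 → {Civics, Algebra, Art}; time slot 2 → {Chemistry, Logic, Music, Statistics}; time slot 3 → {Latin, Calculus, Econ}; time slot 4 → {Biology}. No two conflicting exams share a time slot.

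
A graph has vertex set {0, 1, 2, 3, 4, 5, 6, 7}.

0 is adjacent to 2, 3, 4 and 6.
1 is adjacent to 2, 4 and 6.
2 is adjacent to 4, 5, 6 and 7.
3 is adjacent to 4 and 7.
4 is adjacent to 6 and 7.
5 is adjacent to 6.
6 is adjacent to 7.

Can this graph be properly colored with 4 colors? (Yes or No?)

The chromatic number is 4. 2, 4, 6, 7 are mutually adjacent (a clique of size 4), so at least 4 colors are needed.
One proper 4-coloring: 0=yellow, 1=yellow, 2=blue, 3=blue, 4=red, 5=red, 6=green, 7=yellow.
That is already a proper 4-coloring.

Yes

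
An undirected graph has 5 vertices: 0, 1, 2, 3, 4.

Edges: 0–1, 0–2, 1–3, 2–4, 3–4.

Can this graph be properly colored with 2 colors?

No

The cycle 4-2-0-1-3-4 has odd length 5, so it cannot be 2-colored; at least 3 colors are needed.
So 2 colors are not enough.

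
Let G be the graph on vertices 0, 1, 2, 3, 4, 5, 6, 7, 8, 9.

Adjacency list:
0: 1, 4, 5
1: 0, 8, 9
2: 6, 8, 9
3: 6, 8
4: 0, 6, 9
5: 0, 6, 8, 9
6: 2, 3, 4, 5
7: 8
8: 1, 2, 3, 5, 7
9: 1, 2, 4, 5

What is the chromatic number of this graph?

2

2 and 8 are adjacent, so at least 2 colors are needed.
2 colors suffice: 0=red, 1=blue, 2=blue, 3=blue, 4=blue, 5=blue, 6=red, 7=blue, 8=red, 9=red. Each edge has distinct colors on its endpoints.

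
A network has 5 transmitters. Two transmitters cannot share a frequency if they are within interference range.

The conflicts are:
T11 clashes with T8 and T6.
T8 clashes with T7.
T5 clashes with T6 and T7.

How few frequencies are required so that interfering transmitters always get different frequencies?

The cycle T7-T8-T11-T6-T5-T7 has odd length 5, so it cannot be 2-colored; at least 3 frequencies are needed.
3 frequencies suffice: frequency 1 → {T11, T5}; frequency 2 → {T8, T6}; frequency 3 → {T7}. Each listed conflict is separated.

3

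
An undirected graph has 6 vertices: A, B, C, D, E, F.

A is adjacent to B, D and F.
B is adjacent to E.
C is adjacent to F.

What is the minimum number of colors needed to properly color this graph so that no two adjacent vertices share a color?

B and E are adjacent, so at least 2 colors are needed.
2 colors suffice: A=red, B=blue, C=red, D=blue, E=red, F=blue. No two adjacent vertices share a color.

2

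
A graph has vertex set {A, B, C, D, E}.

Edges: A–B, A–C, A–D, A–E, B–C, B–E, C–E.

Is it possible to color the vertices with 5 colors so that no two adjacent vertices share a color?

Yes

The chromatic number is 4. A, B, C, E are pairwise adjacent (a clique of size 4), so at least 4 colors are needed.
A valid assignment using 4 colors: A=red, B=blue, C=green, D=blue, E=yellow.
Since 5 ≥ 4, a proper 5-coloring certainly exists.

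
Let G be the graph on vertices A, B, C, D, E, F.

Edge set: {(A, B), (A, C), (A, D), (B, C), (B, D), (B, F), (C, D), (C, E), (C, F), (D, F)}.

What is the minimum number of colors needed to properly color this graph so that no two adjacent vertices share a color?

B, C, D, F are pairwise adjacent (a clique of size 4), so at least 4 colors are needed.
A valid assignment using 4 colors: A=4, B=3, C=1, D=2, E=2, F=4. Every edge joins two different colors.

4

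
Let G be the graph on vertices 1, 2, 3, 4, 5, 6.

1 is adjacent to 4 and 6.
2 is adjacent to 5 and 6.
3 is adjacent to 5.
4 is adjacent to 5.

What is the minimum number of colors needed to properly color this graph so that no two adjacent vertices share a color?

The cycle 6-2-5-4-1-6 has odd length 5, so it cannot be 2-colored; at least 3 colors are needed.
3 colors suffice: 1=blue, 2=blue, 3=blue, 4=green, 5=red, 6=red. Every edge joins two different colors.

3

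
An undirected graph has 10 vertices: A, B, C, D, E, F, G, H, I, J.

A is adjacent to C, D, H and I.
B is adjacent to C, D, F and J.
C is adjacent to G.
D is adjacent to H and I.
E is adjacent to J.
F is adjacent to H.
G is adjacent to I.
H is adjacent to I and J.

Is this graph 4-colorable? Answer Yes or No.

Yes

The chromatic number is 4. A, D, H, I form a clique, so at least 4 colors are needed.
4 colors suffice: color 1 → {B, E, G, H}; color 2 → {A, F, J}; color 3 → {C, D}; color 4 → {I}.
That is already a proper 4-coloring.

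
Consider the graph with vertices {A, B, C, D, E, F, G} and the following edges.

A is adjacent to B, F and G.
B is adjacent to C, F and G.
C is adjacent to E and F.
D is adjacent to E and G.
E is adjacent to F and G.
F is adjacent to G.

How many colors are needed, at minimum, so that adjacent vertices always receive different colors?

A, B, F, G are pairwise adjacent (a clique of size 4), so at least 4 colors are needed.
4 colors suffice: color 1 → {C, G}; color 2 → {D, F}; color 3 → {B, E}; color 4 → {A}. Every edge joins two different colors.

4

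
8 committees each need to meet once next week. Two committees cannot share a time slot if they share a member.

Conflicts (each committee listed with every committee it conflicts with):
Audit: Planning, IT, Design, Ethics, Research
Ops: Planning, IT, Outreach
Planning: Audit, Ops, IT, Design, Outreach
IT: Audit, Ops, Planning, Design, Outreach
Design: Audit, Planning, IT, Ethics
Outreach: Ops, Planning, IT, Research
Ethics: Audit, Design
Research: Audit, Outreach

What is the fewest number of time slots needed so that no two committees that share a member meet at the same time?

Ops, Planning, IT, Outreach pairwise conflict, so at least 4 time slots are needed.
4 time slots suffice: Audit=3, Ops=4, Planning=1, IT=2, Design=4, Outreach=3, Ethics=1, Research=1. Every pair that conflicts lands in different time slots.

4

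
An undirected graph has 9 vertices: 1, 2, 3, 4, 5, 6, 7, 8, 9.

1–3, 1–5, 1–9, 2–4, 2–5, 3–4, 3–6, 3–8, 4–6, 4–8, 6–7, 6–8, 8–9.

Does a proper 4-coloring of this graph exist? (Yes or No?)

The chromatic number is 4. 3, 4, 6, 8 form a clique, so at least 4 colors are needed.
4 colors suffice: color a → {3, 5, 7, 9}; color b → {1, 2, 6}; color c → {4}; color d → {8}.
That is already a proper 4-coloring.

Yes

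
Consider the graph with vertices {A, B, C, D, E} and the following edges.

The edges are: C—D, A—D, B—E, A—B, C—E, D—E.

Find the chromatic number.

3

C, D, E form a triangle, so at least 3 colors are needed.
3 colors suffice: A=1, B=2, C=3, D=2, E=1. No two adjacent vertices share a color.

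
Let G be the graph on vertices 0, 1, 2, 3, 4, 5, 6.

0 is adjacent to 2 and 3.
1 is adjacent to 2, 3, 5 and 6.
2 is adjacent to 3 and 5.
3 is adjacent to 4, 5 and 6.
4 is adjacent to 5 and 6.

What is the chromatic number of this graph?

4

1, 2, 3, 5 form a clique, so at least 4 colors are needed.
4 colors suffice: color red → {3}; color blue → {0, 1, 4}; color green → {5, 6}; color yellow → {2}. Each edge has distinct colors on its endpoints.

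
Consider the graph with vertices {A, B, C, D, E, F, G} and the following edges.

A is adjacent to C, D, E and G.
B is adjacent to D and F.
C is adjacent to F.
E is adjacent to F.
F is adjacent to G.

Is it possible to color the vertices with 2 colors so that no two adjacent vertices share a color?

The cycle F-C-A-D-B-F has odd length 5, so it cannot be 2-colored; at least 3 colors are needed.
So 2 colors are not enough.

No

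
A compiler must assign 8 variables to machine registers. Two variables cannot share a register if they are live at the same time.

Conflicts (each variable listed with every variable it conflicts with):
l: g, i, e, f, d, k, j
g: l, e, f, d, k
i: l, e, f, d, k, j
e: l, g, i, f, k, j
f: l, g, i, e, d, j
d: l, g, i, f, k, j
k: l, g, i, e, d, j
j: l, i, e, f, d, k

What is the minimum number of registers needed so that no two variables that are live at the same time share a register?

5

l, i, d, k, j are mutually in conflict, so at least 5 registers are needed.
5 registers suffice: register 1 → {l}; register 2 → {f, k}; register 3 → {g, j}; register 4 → {e, d}; register 5 → {i}. Every pair that conflicts lands in different registers.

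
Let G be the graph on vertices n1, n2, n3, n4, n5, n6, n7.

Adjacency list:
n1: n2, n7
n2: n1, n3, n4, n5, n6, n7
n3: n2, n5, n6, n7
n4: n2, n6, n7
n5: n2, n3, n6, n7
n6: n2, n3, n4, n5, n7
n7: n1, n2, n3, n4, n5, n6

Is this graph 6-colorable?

The chromatic number is 5. n2, n3, n5, n6, n7 are mutually adjacent (a clique of size 5), so at least 5 colors are needed.
5 colors suffice: n1=3, n2=2, n3=5, n4=4, n5=4, n6=3, n7=1.
Since 6 ≥ 5, a proper 6-coloring certainly exists.

Yes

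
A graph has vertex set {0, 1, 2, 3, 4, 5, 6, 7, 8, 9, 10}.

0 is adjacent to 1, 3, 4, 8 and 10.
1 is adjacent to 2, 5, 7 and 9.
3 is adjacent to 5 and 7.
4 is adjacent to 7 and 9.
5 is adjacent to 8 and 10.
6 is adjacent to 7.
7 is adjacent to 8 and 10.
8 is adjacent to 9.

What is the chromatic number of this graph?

2

0 and 4 are adjacent, so at least 2 colors are needed.
2 colors suffice: color red → {0, 2, 5, 7, 9}; color blue → {1, 3, 4, 6, 8, 10}. Every edge joins two different colors.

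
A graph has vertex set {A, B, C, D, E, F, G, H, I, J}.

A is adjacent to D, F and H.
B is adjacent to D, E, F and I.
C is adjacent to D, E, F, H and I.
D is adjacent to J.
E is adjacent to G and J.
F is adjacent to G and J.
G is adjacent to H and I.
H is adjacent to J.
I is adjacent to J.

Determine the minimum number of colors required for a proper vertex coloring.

2

E and G are adjacent, so at least 2 colors are needed.
2 colors suffice: color red → {D, E, F, H, I}; color blue → {A, B, C, G, J}. Every edge joins two different colors.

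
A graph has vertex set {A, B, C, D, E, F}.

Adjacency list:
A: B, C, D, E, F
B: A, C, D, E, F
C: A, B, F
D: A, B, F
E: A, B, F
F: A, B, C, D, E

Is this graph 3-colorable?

No

A, B, C, F form a clique, so at least 4 colors are needed.
So 3 colors are not enough.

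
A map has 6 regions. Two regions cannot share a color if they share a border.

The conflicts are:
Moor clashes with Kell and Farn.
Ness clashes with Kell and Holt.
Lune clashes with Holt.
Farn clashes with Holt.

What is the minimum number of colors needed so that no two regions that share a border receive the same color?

3

The cycle Farn-Holt-Ness-Kell-Moor-Farn has odd length 5, so it cannot be 2-colored; at least 3 colors are needed.
A valid assignment using 3 colors: Moor=1, Ness=2, Lune=2, Kell=3, Farn=2, Holt=1. No two conflicting regions share a color.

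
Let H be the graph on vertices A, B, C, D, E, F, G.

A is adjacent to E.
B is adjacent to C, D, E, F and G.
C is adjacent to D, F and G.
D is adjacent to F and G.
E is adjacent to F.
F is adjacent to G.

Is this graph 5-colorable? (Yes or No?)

Yes

The chromatic number is 5. B, C, D, F, G are pairwise adjacent (a clique of size 5), so at least 5 colors are needed.
A valid assignment using 5 colors: A=red, B=red, C=purple, D=green, E=green, F=blue, G=yellow.
That is already a proper 5-coloring.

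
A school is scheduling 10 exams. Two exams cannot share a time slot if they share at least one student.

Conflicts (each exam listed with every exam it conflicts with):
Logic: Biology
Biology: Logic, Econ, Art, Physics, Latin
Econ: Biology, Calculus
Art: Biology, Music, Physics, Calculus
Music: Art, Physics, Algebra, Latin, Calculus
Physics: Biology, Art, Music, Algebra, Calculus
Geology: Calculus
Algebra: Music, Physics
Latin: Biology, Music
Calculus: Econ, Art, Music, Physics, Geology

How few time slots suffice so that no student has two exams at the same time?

4

Art, Music, Physics, Calculus pairwise conflict, so at least 4 time slots are needed.
4 time slots suffice: time slot 1 → {Biology, Music, Geology}; time slot 2 → {Logic, Algebra, Latin, Calculus}; time slot 3 → {Econ, Physics}; time slot 4 → {Art}. No two conflicting exams share a time slot.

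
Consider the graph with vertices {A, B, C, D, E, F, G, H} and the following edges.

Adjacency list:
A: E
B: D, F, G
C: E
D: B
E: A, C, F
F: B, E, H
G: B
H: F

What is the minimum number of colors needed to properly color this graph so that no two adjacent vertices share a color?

2

B and G are adjacent, so at least 2 colors are needed.
2 colors suffice: color red → {A, C, D, F, G}; color blue → {B, E, H}. Each edge has distinct colors on its endpoints.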